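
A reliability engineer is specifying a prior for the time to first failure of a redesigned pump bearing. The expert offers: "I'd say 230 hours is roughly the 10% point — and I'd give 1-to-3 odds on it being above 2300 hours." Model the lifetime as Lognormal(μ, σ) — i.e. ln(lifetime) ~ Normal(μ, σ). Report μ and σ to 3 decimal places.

If T ~ Lognormal(μ,σ) then ln T ~ Normal(μ,σ), so the p-quantile of ln T is μ + z_p·σ.
ln(230) = 5.438 and ln(2300) = 7.741; z_{0.1} = -1.282, z_{0.75} = 0.6745.
σ = (7.741 − 5.438)/(0.6745 − (-1.282)) = 1.177.
μ = 5.438 − (-1.282)·1.177 = 6.947.

μ ≈ 6.947, σ ≈ 1.177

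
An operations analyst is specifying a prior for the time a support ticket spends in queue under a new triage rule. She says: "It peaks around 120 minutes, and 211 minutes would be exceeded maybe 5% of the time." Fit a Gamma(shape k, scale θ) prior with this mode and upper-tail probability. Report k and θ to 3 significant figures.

Gamma(k,θ) with k>1 has mode (k−1)θ, so θ = 120/(k−1).
Need P(X < 211) = 0.95 with θ tied to k this way. Start at k = 2, θ = 120: P(X<211) ≈ 0.525.
Too low — raise k to concentrate. Iterating converges to k ≈ 9.76.
Then θ = 120/(9.76−1) ≈ 13.7.

k ≈ 9.76, θ ≈ 13.7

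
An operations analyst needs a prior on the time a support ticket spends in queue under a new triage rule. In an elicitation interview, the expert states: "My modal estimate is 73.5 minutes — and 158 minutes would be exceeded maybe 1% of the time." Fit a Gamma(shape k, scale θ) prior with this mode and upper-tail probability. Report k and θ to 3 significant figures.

Gamma(k,θ) with k>1 has mode (k−1)θ, so θ = 73.5/(k−1).
Need P(X < 158) = 0.99 with θ tied to k this way. Start at k = 2, θ = 73.5: P(X<158) ≈ 0.633.
Too low — raise k to concentrate. Iterating converges to k ≈ 9.27.
Then θ = 73.5/(9.27−1) ≈ 8.89.

k ≈ 9.27, θ ≈ 8.89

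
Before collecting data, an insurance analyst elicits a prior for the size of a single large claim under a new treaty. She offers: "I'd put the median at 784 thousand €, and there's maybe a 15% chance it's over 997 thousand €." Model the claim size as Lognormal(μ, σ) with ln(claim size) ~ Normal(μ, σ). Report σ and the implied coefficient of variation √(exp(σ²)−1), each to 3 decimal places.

σ ≈ 0.232, CV ≈ 0.235

If T ~ Lognormal(μ,σ) then ln T ~ Normal(μ,σ), so the p-quantile of ln T is μ + z_p·σ.
ln(784) = 6.664 and ln(997) = 6.905; z_{0.5} = 0, z_{0.85} = 1.036.
σ = (6.905 − 6.664)/(1.036 − (0)) = 0.232.
μ = 6.664 − (0)·0.232 = 6.664.
CV = √(exp(σ²)−1) = √(exp(0.0538)−1) = 0.235.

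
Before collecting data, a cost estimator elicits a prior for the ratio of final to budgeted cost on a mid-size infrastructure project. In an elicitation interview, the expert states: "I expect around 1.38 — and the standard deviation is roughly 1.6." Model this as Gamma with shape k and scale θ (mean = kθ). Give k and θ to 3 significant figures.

k ≈ 0.744, θ ≈ 1.86

For Gamma(k, scale θ): mean = kθ, variance = kθ², so CV = 1/√k.
CV = SD/mean = 1.6/1.38 = 1.159, hence k = 1/CV² = 0.744.
Then θ = mean/k = 1.38/0.744 = 1.86.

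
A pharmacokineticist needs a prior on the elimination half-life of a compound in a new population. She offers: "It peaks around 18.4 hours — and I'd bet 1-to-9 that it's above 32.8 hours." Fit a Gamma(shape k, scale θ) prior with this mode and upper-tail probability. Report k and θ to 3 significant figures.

Gamma(k,θ) with k>1 has mode (k−1)θ, so θ = 18.4/(k−1).
Need P(X < 32.8) = 0.9 with θ tied to k this way. Start at k = 2, θ = 18.4: P(X<32.8) ≈ 0.532.
Too low — raise k to concentrate. Iterating converges to k ≈ 6.69.
Then θ = 18.4/(6.69−1) ≈ 3.23.

k ≈ 6.69, θ ≈ 3.23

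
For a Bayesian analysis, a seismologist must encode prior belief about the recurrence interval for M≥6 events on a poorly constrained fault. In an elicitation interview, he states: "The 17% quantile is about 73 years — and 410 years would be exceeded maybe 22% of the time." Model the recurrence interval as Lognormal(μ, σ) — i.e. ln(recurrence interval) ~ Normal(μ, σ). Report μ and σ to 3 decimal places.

If T ~ Lognormal(μ,σ) then ln T ~ Normal(μ,σ), so the p-quantile of ln T is μ + z_p·σ.
ln(73) = 4.29 and ln(410) = 6.016; z_{0.17} = -0.9542, z_{0.78} = 0.7722.
σ = (6.016 − 4.29)/(0.7722 − (-0.9542)) = 1.000.
μ = 4.29 − (-0.9542)·1.000 = 5.244.

μ ≈ 5.244, σ ≈ 1.000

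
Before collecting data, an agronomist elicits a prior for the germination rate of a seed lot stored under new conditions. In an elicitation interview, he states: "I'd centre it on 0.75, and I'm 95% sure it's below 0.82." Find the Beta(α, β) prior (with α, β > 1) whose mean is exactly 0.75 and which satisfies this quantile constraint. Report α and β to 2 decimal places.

α ≈ 70.43, β ≈ 23.48

With mean 0.75 fixed, write α = 0.75s, β = 0.25s where s = α+β.
Need P(θ < 0.82) = 0.95 under Beta(0.75s, 0.25s). Normal approximation: (q−m)/√(m(1−m)/s) ≈ z_{0.95} = 1.64, so s ≈ 0.75·0.25·(1.64)²/(0.82−0.75)² = 103.5.
At s = 103.5: P(θ<0.82) ≈ 0.958. Adjusting to match 0.95 gives s ≈ 93.90.
So α = 0.75·93.90 ≈ 70.43, β = 0.25·93.90 ≈ 23.48.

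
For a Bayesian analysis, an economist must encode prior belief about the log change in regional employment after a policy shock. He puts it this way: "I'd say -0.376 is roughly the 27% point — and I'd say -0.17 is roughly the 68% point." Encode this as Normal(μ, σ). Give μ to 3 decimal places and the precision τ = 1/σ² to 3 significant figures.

μ = -0.259, τ = 27.5

The p-quantile of Normal(μ,σ) is μ + z_p·σ, with z_{0.27} = -0.6128 and z_{0.68} = 0.4677.
Eliminate σ: μ = (z₂·x₁ − z₁·x₂)/(z₂ − z₁) = (0.4677·-0.376 − (-0.6128)·-0.17)/1.081 = -0.259.
Then σ = (x₂ − x₁)/(z₂ − z₁) = (-0.17 − -0.376)/1.081 = 0.191.
Precision τ = 1/σ² = 1/0.1907² = 27.5.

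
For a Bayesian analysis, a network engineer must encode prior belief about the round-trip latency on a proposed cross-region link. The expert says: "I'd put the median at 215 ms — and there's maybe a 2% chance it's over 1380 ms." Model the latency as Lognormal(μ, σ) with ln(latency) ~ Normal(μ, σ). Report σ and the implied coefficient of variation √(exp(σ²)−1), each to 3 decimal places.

σ ≈ 0.905, CV ≈ 1.127

If T ~ Lognormal(μ,σ) then ln T ~ Normal(μ,σ), so the p-quantile of ln T is μ + z_p·σ.
ln(215) = 5.371 and ln(1380) = 7.23; z_{0.5} = 0, z_{0.98} = 2.054.
σ = (7.23 − 5.371)/(2.054 − (0)) = 0.905.
μ = 5.371 − (0)·0.905 = 5.371.
CV = √(exp(σ²)−1) = √(exp(0.8195)−1) = 1.127.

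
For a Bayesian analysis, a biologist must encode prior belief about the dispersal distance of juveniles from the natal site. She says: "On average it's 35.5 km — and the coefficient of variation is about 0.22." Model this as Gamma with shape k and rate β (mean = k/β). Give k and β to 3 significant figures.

For Gamma(k, rate β): mean = k/β, variance = k/β², so CV = 1/√k.
CV = 0.22, hence k = 1/CV² = 20.7.
Then β = k/mean = 20.7/35.5 = 0.582.

k ≈ 20.7, β ≈ 0.582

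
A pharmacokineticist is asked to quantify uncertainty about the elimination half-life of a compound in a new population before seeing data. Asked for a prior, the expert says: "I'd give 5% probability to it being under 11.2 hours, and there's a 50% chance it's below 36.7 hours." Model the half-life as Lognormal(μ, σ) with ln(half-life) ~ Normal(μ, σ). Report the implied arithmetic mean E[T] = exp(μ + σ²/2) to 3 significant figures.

E[T] ≈ 47.6 hours

If T ~ Lognormal(μ,σ) then ln T ~ Normal(μ,σ), so the p-quantile of ln T is μ + z_p·σ.
ln(11.2) = 2.416 and ln(36.7) = 3.603; z_{0.05} = -1.645, z_{0.5} = 0.
σ = (3.603 − 2.416)/(0 − (-1.645)) = 0.722.
μ = 2.416 − (-1.645)·0.722 = 3.603.
E[T] = exp(μ + σ²/2) = exp(3.603 + 0.2603) = 47.6 hours.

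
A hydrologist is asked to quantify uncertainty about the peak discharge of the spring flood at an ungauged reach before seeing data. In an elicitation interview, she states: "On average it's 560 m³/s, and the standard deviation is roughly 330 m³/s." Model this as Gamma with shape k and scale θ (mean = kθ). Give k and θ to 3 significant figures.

k ≈ 2.88, θ ≈ 194

For Gamma(k, scale θ): mean = kθ, variance = kθ², so CV = 1/√k.
CV = SD/mean = 330/560 = 0.5893, hence k = 1/CV² = 2.88.
Then θ = mean/k = 560/2.88 = 194.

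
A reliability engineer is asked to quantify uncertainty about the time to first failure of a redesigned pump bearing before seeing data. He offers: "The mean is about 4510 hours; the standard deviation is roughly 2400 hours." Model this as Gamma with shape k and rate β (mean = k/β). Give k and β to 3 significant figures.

k ≈ 3.53, β ≈ 0.000783

For Gamma(k, rate β): mean = k/β, variance = k/β², so CV = 1/√k.
CV = SD/mean = 2400/4510 = 0.5322, hence k = 1/CV² = 3.53.
Then β = k/mean = 3.53/4510 = 0.000783.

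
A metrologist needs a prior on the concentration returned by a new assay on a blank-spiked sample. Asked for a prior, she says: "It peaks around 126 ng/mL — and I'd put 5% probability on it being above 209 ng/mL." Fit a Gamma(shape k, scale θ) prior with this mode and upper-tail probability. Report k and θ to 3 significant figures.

Gamma(k,θ) with k>1 has mode (k−1)θ, so θ = 126/(k−1).
Need P(X < 209) = 0.95 with θ tied to k this way. Start at k = 2, θ = 126: P(X<209) ≈ 0.494.
Too low — raise k to concentrate. Iterating converges to k ≈ 11.9.
Then θ = 126/(11.9−1) ≈ 11.6.

k ≈ 11.9, θ ≈ 11.6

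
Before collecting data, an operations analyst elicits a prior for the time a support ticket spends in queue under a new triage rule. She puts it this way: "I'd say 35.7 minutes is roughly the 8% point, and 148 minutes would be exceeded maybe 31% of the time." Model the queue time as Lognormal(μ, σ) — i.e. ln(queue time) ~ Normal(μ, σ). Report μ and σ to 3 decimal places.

μ ≈ 4.626, σ ≈ 0.748

If T ~ Lognormal(μ,σ) then ln T ~ Normal(μ,σ), so the p-quantile of ln T is μ + z_p·σ.
ln(35.7) = 3.575 and ln(148) = 4.997; z_{0.08} = -1.405, z_{0.69} = 0.4959.
σ = (4.997 − 3.575)/(0.4959 − (-1.405)) = 0.748.
μ = 3.575 − (-1.405)·0.748 = 4.626.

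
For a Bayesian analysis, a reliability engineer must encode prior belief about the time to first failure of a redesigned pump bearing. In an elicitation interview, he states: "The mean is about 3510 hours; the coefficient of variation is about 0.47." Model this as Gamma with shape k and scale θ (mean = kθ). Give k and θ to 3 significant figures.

k ≈ 4.53, θ ≈ 775

For Gamma(k, scale θ): mean = kθ, variance = kθ², so CV = 1/√k.
CV = 0.47, hence k = 1/CV² = 4.53.
Then θ = mean/k = 3510/4.53 = 775.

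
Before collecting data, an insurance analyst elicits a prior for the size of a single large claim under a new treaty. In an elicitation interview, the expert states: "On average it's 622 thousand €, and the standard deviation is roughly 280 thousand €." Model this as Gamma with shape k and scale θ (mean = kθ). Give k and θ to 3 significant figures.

For Gamma(k, scale θ): mean = kθ, variance = kθ², so CV = 1/√k.
CV = SD/mean = 280/622 = 0.4502, hence k = 1/CV² = 4.93.
Then θ = mean/k = 622/4.93 = 126.

k ≈ 4.93, θ ≈ 126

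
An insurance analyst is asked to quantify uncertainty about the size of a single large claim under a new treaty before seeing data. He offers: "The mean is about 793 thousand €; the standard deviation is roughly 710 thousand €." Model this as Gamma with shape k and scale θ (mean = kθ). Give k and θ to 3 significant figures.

For Gamma(k, scale θ): mean = kθ, variance = kθ², so CV = 1/√k.
CV = SD/mean = 710/793 = 0.8953, hence k = 1/CV² = 1.25.
Then θ = mean/k = 793/1.25 = 636.

k ≈ 1.25, θ ≈ 636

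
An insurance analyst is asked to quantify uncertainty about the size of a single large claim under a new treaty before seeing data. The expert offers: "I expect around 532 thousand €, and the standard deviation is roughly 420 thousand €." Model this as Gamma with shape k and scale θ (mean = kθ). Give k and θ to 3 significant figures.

For Gamma(k, scale θ): mean = kθ, variance = kθ², so CV = 1/√k.
CV = SD/mean = 420/532 = 0.7895, hence k = 1/CV² = 1.6.
Then θ = mean/k = 532/1.6 = 332.

k ≈ 1.6, θ ≈ 332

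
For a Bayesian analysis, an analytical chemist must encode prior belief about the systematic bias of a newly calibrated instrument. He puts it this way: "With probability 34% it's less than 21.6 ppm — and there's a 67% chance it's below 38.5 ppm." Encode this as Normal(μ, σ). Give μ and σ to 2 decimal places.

μ = 29.78, σ = 19.83

The p-quantile of Normal(μ,σ) is μ + z_p·σ, with z_{0.34} = -0.4125 and z_{0.67} = 0.4399.
Eliminate σ: μ = (z₂·x₁ − z₁·x₂)/(z₂ − z₁) = (0.4399·21.6 − (-0.4125)·38.5)/0.8524 = 29.78.
Then σ = (x₂ − x₁)/(z₂ − z₁) = (38.5 − 21.6)/0.8524 = 19.83.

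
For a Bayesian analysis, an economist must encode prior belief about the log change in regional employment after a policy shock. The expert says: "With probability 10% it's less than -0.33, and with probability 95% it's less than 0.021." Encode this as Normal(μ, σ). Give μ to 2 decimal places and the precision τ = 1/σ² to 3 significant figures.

μ = -0.18, τ = 69.5

The p-quantile of Normal(μ,σ) is μ + z_p·σ, with z_{0.1} = -1.282 and z_{0.95} = 1.645.
Eliminate σ: μ = (z₂·x₁ − z₁·x₂)/(z₂ − z₁) = (1.645·-0.33 − (-1.282)·0.021)/2.926 = -0.18.
Then σ = (x₂ − x₁)/(z₂ − z₁) = (0.021 − -0.33)/2.926 = 0.12.
Precision τ = 1/σ² = 1/0.1199² = 69.5.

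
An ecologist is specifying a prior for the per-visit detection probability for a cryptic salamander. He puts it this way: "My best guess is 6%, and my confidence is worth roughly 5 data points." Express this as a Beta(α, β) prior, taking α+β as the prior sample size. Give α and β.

Under the effective-sample-size interpretation, Beta(α, β) has prior mean α/(α+β) and prior sample size α+β.
So α+β = 5 and α/(α+β) = 0.06, giving α = 0.06·5 = 0.3 and β = 5 − 0.3 = 4.7.

α = 0.3, β = 4.7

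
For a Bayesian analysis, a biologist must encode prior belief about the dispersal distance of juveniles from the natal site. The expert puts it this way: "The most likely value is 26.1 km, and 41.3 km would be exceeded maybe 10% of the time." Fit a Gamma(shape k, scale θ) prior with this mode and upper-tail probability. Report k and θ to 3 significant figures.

Gamma(k,θ) with k>1 has mode (k−1)θ, so θ = 26.1/(k−1).
Need P(X < 41.3) = 0.9 with θ tied to k this way. Start at k = 2, θ = 26.1: P(X<41.3) ≈ 0.469.
Too low — raise k to concentrate. Iterating converges to k ≈ 9.91.
Then θ = 26.1/(9.91−1) ≈ 2.93.

k ≈ 9.91, θ ≈ 2.93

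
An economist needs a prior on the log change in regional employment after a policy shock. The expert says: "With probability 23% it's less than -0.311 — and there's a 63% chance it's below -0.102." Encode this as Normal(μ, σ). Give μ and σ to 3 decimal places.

The p-quantile of Normal(μ,σ) is μ + z_p·σ, with z_{0.23} = -0.7388 and z_{0.63} = 0.3319.
Eliminate σ: μ = (z₂·x₁ − z₁·x₂)/(z₂ − z₁) = (0.3319·-0.311 − (-0.7388)·-0.102)/1.071 = -0.167.
Then σ = (x₂ − x₁)/(z₂ − z₁) = (-0.102 − -0.311)/1.071 = 0.195.

μ = -0.167, σ = 0.195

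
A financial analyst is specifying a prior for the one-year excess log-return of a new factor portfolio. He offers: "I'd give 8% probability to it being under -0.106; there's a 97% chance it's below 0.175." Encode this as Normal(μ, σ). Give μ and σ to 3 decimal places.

μ = 0.014, σ = 0.086

The p-quantile of Normal(μ,σ) is μ + z_p·σ, with z_{0.08} = -1.405 and z_{0.97} = 1.881.
Eliminate σ: μ = (z₂·x₁ − z₁·x₂)/(z₂ − z₁) = (1.881·-0.106 − (-1.405)·0.175)/3.286 = 0.014.
Then σ = (x₂ − x₁)/(z₂ − z₁) = (0.175 − -0.106)/3.286 = 0.086.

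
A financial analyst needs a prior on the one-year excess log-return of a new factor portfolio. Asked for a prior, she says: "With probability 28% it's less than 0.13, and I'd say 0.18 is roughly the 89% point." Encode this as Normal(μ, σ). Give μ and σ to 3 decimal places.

The p-quantile of Normal(μ,σ) is μ + z_p·σ, with z_{0.28} = -0.5828 and z_{0.89} = 1.227.
Eliminate σ: μ = (z₂·x₁ − z₁·x₂)/(z₂ − z₁) = (1.227·0.13 − (-0.5828)·0.18)/1.809 = 0.146.
Then σ = (x₂ − x₁)/(z₂ − z₁) = (0.18 − 0.13)/1.809 = 0.028.

μ = 0.146, σ = 0.028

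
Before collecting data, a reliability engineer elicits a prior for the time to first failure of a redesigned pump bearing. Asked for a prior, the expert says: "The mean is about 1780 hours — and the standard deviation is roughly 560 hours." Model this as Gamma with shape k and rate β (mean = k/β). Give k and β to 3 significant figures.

For Gamma(k, rate β): mean = k/β, variance = k/β², so CV = 1/√k.
CV = SD/mean = 560/1780 = 0.3146, hence k = 1/CV² = 10.1.
Then β = k/mean = 10.1/1780 = 0.00568.

k ≈ 10.1, β ≈ 0.00568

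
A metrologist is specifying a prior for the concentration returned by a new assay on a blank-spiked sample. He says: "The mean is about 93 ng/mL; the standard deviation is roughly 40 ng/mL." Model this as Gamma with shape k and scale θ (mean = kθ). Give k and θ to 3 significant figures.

k ≈ 5.41, θ ≈ 17.2

For Gamma(k, scale θ): mean = kθ, variance = kθ², so CV = 1/√k.
CV = SD/mean = 40/93 = 0.4301, hence k = 1/CV² = 5.41.
Then θ = mean/k = 93/5.41 = 17.2.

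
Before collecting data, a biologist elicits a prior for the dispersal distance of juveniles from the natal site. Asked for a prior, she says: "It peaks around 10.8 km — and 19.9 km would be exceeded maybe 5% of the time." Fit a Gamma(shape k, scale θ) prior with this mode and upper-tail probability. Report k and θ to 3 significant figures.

k ≈ 8.45, θ ≈ 1.45

Gamma(k,θ) with k>1 has mode (k−1)θ, so θ = 10.8/(k−1).
Need P(X < 19.9) = 0.95 with θ tied to k this way. Start at k = 2, θ = 10.8: P(X<19.9) ≈ 0.550.
Too low — raise k to concentrate. Iterating converges to k ≈ 8.45.
Then θ = 10.8/(8.45−1) ≈ 1.45.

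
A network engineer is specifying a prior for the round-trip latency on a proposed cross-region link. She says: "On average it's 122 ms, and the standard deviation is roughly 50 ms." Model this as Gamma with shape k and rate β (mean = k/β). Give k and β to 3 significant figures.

For Gamma(k, rate β): mean = k/β, variance = k/β², so CV = 1/√k.
CV = SD/mean = 50/122 = 0.4098, hence k = 1/CV² = 5.95.
Then β = k/mean = 5.95/122 = 0.0488.

k ≈ 5.95, β ≈ 0.0488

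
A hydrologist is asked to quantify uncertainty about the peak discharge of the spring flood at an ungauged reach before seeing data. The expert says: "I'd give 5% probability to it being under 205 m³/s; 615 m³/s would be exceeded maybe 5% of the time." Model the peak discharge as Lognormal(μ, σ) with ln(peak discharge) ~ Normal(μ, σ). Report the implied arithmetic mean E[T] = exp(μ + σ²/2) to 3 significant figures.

If T ~ Lognormal(μ,σ) then ln T ~ Normal(μ,σ), so the p-quantile of ln T is μ + z_p·σ.
ln(205) = 5.323 and ln(615) = 6.422; z_{0.05} = -1.645, z_{0.95} = 1.645.
σ = (6.422 − 5.323)/(1.645 − (-1.645)) = 0.334.
μ = 5.323 − (-1.645)·0.334 = 5.872.
E[T] = exp(μ + σ²/2) = exp(5.872 + 0.0558) = 375 m³/s.

E[T] ≈ 375 m³/s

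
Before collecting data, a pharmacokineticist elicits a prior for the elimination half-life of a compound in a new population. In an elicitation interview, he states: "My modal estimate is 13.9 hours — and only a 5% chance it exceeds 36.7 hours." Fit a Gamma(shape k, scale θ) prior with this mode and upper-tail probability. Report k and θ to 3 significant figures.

k ≈ 3.86, θ ≈ 4.86

Gamma(k,θ) with k>1 has mode (k−1)θ, so θ = 13.9/(k−1).
Need P(X < 36.7) = 0.95 with θ tied to k this way. Start at k = 2, θ = 13.9: P(X<36.7) ≈ 0.740.
Too low — raise k to concentrate. Iterating converges to k ≈ 3.86.
Then θ = 13.9/(3.86−1) ≈ 4.86.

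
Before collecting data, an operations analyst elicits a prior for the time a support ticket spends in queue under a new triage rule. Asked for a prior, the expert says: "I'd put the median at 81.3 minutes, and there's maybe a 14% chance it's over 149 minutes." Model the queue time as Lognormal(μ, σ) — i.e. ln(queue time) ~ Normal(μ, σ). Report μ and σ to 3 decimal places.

If T ~ Lognormal(μ,σ) then ln T ~ Normal(μ,σ), so the p-quantile of ln T is μ + z_p·σ.
ln(81.3) = 4.398 and ln(149) = 5.004; z_{0.5} = 0, z_{0.86} = 1.08.
σ = (5.004 − 4.398)/(1.08 − (0)) = 0.561.
μ = 4.398 − (0)·0.561 = 4.398.

μ ≈ 4.398, σ ≈ 0.561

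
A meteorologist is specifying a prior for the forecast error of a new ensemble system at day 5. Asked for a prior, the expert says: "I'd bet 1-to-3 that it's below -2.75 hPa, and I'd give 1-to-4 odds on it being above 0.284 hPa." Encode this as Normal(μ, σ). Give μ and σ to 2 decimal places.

For Normal(μ,σ), the p-quantile is μ + z_p·σ. Here z_{0.25} = -0.6745, z_{0.8} = 0.8416.
So -2.75 = μ − 0.6745σ and 0.284 = μ + 0.8416σ.
Subtracting: σ = (0.284 − -2.75)/(0.8416 − (-0.6745)) = 2.00.
Then μ = -2.75 − (-0.6745)·2.00 = -1.40.

μ = -1.40, σ = 2.00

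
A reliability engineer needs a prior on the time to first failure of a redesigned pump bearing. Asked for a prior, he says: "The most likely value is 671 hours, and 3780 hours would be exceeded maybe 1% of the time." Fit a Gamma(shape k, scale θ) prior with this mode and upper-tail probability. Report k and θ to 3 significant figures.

Gamma(k,θ) with k>1 has mode (k−1)θ, so θ = 671/(k−1).
Need P(X < 3780) = 0.99 with θ tied to k this way. Start at k = 2, θ = 671: P(X<3780) ≈ 0.976.
Too low — raise k to concentrate. Iterating converges to k ≈ 2.26.
Then θ = 671/(2.26−1) ≈ 531.

k ≈ 2.26, θ ≈ 531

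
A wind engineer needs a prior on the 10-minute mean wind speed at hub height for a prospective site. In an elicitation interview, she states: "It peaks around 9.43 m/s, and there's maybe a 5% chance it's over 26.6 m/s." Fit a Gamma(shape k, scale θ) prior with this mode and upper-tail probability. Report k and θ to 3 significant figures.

Gamma(k,θ) with k>1 has mode (k−1)θ, so θ = 9.43/(k−1).
Need P(X < 26.6) = 0.95 with θ tied to k this way. Start at k = 2, θ = 9.43: P(X<26.6) ≈ 0.772.
Too low — raise k to concentrate. Iterating converges to k ≈ 3.49.
Then θ = 9.43/(3.49−1) ≈ 3.79.

k ≈ 3.49, θ ≈ 3.79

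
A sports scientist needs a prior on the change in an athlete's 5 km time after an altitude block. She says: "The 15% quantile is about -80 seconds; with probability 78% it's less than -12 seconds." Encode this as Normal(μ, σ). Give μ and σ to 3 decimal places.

μ = -41.033, σ = 37.598

For Normal(μ,σ), the p-quantile is μ + z_p·σ. Here z_{0.15} = -1.036, z_{0.78} = 0.7722.
So -80 = μ − 1.036σ and -12 = μ + 0.7722σ.
Subtracting: σ = (-12 − -80)/(0.7722 − (-1.036)) = 37.598.
Then μ = -80 − (-1.036)·37.598 = -41.033.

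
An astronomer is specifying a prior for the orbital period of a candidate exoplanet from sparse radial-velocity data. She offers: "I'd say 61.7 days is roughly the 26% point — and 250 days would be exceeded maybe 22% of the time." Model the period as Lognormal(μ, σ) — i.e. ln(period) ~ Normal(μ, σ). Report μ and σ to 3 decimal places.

If T ~ Lognormal(μ,σ) then ln T ~ Normal(μ,σ), so the p-quantile of ln T is μ + z_p·σ.
ln(61.7) = 4.122 and ln(250) = 5.521; z_{0.26} = -0.6433, z_{0.78} = 0.7722.
σ = (5.521 − 4.122)/(0.7722 − (-0.6433)) = 0.988.
μ = 4.122 − (-0.6433)·0.988 = 4.758.

μ ≈ 4.758, σ ≈ 0.988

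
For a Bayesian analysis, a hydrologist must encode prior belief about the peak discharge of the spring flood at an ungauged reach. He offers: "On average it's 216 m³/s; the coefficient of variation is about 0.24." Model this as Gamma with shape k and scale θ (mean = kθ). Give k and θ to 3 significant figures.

k ≈ 17.4, θ ≈ 12.4

For Gamma(k, scale θ): mean = kθ, variance = kθ², so CV = 1/√k.
CV = 0.24, hence k = 1/CV² = 17.4.
Then θ = mean/k = 216/17.4 = 12.4.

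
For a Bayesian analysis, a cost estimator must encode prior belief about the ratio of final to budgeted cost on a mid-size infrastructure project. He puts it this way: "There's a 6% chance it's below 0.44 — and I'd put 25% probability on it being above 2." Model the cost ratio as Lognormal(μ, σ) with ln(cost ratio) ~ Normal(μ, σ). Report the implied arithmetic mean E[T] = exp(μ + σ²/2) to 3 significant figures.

E[T] ≈ 1.59

If T ~ Lognormal(μ,σ) then ln T ~ Normal(μ,σ), so the p-quantile of ln T is μ + z_p·σ.
ln(0.44) = -0.821 and ln(2) = 0.6931; z_{0.06} = -1.555, z_{0.75} = 0.6745.
σ = (0.6931 − -0.821)/(0.6745 − (-1.555)) = 0.679.
μ = -0.821 − (-1.555)·0.679 = 0.235.
E[T] = exp(μ + σ²/2) = exp(0.235 + 0.2307) = 1.59.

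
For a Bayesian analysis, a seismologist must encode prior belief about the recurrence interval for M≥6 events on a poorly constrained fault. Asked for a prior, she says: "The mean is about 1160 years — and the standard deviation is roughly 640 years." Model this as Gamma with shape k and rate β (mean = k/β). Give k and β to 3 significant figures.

k ≈ 3.29, β ≈ 0.00283

For Gamma(k, rate β): mean = k/β, variance = k/β², so CV = 1/√k.
CV = SD/mean = 640/1160 = 0.5517, hence k = 1/CV² = 3.29.
Then β = k/mean = 3.29/1160 = 0.00283.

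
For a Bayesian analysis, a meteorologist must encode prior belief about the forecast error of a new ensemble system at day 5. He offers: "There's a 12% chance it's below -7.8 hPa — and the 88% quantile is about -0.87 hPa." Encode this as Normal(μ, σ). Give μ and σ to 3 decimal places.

μ = -4.335, σ = 2.949

For Normal(μ,σ), the p-quantile is μ + z_p·σ. Here z_{0.12} = -1.175, z_{0.88} = 1.175.
So -7.8 = μ − 1.175σ and -0.87 = μ + 1.175σ.
Subtracting: σ = (-0.87 − -7.8)/(1.175 − (-1.175)) = 2.949.
Then μ = -7.8 − (-1.175)·2.949 = -4.335.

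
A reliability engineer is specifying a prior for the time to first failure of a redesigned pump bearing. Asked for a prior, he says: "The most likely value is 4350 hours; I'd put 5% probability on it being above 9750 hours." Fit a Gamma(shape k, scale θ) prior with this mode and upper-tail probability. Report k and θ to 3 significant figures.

k ≈ 5.22, θ ≈ 1030

Gamma(k,θ) with k>1 has mode (k−1)θ, so θ = 4350/(k−1).
Need P(X < 9750) = 0.95 with θ tied to k this way. Start at k = 2, θ = 4350: P(X<9750) ≈ 0.655.
Too low — raise k to concentrate. Iterating converges to k ≈ 5.22.
Then θ = 4350/(5.22−1) ≈ 1030.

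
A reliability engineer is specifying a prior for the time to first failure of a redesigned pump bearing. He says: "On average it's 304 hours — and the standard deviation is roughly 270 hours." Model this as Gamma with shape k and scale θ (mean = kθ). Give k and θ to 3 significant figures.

For Gamma(k, scale θ): mean = kθ, variance = kθ², so CV = 1/√k.
CV = SD/mean = 270/304 = 0.8882, hence k = 1/CV² = 1.27.
Then θ = mean/k = 304/1.27 = 240.

k ≈ 1.27, θ ≈ 240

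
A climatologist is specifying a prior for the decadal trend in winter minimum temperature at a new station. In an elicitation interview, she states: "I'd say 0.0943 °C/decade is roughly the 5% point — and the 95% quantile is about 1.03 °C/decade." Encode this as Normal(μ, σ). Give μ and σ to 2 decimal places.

μ = 0.56, σ = 0.28

The p-quantile of Normal(μ,σ) is μ + z_p·σ, with z_{0.05} = -1.645 and z_{0.95} = 1.645.
Eliminate σ: μ = (z₂·x₁ − z₁·x₂)/(z₂ − z₁) = (1.645·0.0943 − (-1.645)·1.03)/3.29 = 0.56.
Then σ = (x₂ − x₁)/(z₂ − z₁) = (1.03 − 0.0943)/3.29 = 0.28.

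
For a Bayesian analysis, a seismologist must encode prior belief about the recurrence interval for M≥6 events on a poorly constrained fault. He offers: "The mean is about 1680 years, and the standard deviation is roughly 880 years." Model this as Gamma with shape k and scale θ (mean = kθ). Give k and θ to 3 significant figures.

k ≈ 3.64, θ ≈ 461

For Gamma(k, scale θ): mean = kθ, variance = kθ², so CV = 1/√k.
CV = SD/mean = 880/1680 = 0.5238, hence k = 1/CV² = 3.64.
Then θ = mean/k = 1680/3.64 = 461.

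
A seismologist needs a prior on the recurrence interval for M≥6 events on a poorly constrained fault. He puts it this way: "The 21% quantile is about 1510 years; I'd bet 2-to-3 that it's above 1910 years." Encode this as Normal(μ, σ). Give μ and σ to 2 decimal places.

The p-quantile of Normal(μ,σ) is μ + z_p·σ, with z_{0.21} = -0.8064 and z_{0.6} = 0.2533.
Eliminate σ: μ = (z₂·x₁ − z₁·x₂)/(z₂ − z₁) = (0.2533·1510 − (-0.8064)·1910)/1.06 = 1814.38.
Then σ = (x₂ − x₁)/(z₂ − z₁) = (1910 − 1510)/1.06 = 377.44.

μ = 1814.38, σ = 377.44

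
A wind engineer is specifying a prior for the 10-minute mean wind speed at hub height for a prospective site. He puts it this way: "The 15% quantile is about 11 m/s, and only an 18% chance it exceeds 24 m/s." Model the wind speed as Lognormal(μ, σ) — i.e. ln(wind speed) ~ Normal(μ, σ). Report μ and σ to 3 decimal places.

If T ~ Lognormal(μ,σ) then ln T ~ Normal(μ,σ), so the p-quantile of ln T is μ + z_p·σ.
ln(11) = 2.398 and ln(24) = 3.178; z_{0.15} = -1.036, z_{0.82} = 0.9154.
σ = (3.178 − 2.398)/(0.9154 − (-1.036)) = 0.400.
μ = 2.398 − (-1.036)·0.400 = 2.812.

μ ≈ 2.812, σ ≈ 0.400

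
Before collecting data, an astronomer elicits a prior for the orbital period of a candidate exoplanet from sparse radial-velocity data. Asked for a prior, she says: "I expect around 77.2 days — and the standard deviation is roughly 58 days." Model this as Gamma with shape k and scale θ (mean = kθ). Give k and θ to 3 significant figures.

k ≈ 1.77, θ ≈ 43.6

For Gamma(k, scale θ): mean = kθ, variance = kθ², so CV = 1/√k.
CV = SD/mean = 58/77.2 = 0.7513, hence k = 1/CV² = 1.77.
Then θ = mean/k = 77.2/1.77 = 43.6.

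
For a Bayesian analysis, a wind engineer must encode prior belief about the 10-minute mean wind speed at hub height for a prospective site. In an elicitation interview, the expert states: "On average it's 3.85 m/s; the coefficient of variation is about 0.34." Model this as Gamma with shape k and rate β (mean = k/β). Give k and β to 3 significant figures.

For Gamma(k, rate β): mean = k/β, variance = k/β², so CV = 1/√k.
CV = 0.34, hence k = 1/CV² = 8.65.
Then β = k/mean = 8.65/3.85 = 2.25.

k ≈ 8.65, β ≈ 2.25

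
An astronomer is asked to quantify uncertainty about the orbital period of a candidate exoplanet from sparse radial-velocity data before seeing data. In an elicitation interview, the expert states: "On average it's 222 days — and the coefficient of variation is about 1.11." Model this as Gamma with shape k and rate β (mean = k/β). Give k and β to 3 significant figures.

For Gamma(k, rate β): mean = k/β, variance = k/β², so CV = 1/√k.
CV = 1.11, hence k = 1/CV² = 0.812.
Then β = k/mean = 0.812/222 = 0.00366.

k ≈ 0.812, β ≈ 0.00366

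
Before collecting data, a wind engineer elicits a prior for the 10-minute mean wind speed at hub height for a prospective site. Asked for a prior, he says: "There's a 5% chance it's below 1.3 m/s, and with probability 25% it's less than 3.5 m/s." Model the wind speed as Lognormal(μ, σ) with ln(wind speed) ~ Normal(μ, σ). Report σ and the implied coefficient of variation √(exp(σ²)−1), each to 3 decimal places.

If T ~ Lognormal(μ,σ) then ln T ~ Normal(μ,σ), so the p-quantile of ln T is μ + z_p·σ.
ln(1.3) = 0.2624 and ln(3.5) = 1.253; z_{0.05} = -1.645, z_{0.25} = -0.6745.
σ = (1.253 − 0.2624)/(-0.6745 − (-1.645)) = 1.021.
μ = 0.2624 − (-1.645)·1.021 = 1.941.
CV = √(exp(σ²)−1) = √(exp(1.0417)−1) = 1.354.

σ ≈ 1.021, CV ≈ 1.354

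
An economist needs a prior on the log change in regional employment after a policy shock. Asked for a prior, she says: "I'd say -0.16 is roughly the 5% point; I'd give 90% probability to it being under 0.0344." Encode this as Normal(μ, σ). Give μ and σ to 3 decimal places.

μ = -0.051, σ = 0.066

The p-quantile of Normal(μ,σ) is μ + z_p·σ, with z_{0.05} = -1.645 and z_{0.9} = 1.282.
Eliminate σ: μ = (z₂·x₁ − z₁·x₂)/(z₂ − z₁) = (1.282·-0.16 − (-1.645)·0.0344)/2.926 = -0.051.
Then σ = (x₂ − x₁)/(z₂ − z₁) = (0.0344 − -0.16)/2.926 = 0.066.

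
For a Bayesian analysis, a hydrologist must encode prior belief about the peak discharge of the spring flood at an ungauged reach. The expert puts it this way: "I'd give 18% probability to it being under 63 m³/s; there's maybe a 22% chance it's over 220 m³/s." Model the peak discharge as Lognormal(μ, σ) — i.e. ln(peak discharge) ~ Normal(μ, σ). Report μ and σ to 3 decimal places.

μ ≈ 4.821, σ ≈ 0.741

If T ~ Lognormal(μ,σ) then ln T ~ Normal(μ,σ), so the p-quantile of ln T is μ + z_p·σ.
ln(63) = 4.143 and ln(220) = 5.394; z_{0.18} = -0.9154, z_{0.78} = 0.7722.
σ = (5.394 − 4.143)/(0.7722 − (-0.9154)) = 0.741.
μ = 4.143 − (-0.9154)·0.741 = 4.821.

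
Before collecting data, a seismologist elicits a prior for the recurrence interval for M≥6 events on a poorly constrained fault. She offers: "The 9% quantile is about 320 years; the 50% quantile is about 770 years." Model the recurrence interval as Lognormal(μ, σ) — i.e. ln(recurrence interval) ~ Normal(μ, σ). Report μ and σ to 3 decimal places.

μ ≈ 6.646, σ ≈ 0.655

If T ~ Lognormal(μ,σ) then ln T ~ Normal(μ,σ), so the p-quantile of ln T is μ + z_p·σ.
ln(320) = 5.768 and ln(770) = 6.646; z_{0.09} = -1.341, z_{0.5} = 0.
σ = (6.646 − 5.768)/(0 − (-1.341)) = 0.655.
μ = 5.768 − (-1.341)·0.655 = 6.646.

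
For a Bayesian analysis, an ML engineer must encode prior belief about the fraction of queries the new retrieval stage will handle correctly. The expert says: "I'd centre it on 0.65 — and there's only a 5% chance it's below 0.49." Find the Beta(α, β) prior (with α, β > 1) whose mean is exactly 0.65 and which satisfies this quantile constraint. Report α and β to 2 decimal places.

With mean 0.65 fixed, write α = 0.65s, β = 0.35s where s = α+β.
Need P(θ < 0.49) = 0.05 under Beta(0.65s, 0.35s). Normal approximation: (q−m)/√(m(1−m)/s) ≈ z_{0.05} = -1.64, so s ≈ 0.65·0.35·(-1.64)²/(0.49−0.65)² = 24.0.
At s = 24.0: P(θ<0.49) ≈ 0.054. Adjusting to match 0.05 gives s ≈ 25.27.
So α = 0.65·25.27 ≈ 16.43, β = 0.35·25.27 ≈ 8.84.

α ≈ 16.43, β ≈ 8.84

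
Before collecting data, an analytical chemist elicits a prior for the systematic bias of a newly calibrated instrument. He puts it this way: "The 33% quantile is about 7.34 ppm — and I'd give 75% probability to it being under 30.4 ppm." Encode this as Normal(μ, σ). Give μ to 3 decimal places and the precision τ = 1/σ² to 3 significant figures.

μ = 16.443, τ = 0.00234

The p-quantile of Normal(μ,σ) is μ + z_p·σ, with z_{0.33} = -0.4399 and z_{0.75} = 0.6745.
Eliminate σ: μ = (z₂·x₁ − z₁·x₂)/(z₂ − z₁) = (0.6745·7.34 − (-0.4399)·30.4)/1.114 = 16.443.
Then σ = (x₂ − x₁)/(z₂ − z₁) = (30.4 − 7.34)/1.114 = 20.693.
Precision τ = 1/σ² = 1/20.69² = 0.00234.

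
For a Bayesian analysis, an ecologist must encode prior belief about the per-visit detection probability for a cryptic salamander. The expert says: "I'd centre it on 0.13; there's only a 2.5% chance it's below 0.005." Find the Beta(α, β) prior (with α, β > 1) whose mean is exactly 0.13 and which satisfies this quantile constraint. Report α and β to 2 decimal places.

With mean 0.13 fixed, write α = 0.13s, β = 0.87s where s = α+β.
Need P(θ < 0.005) = 0.025 under Beta(0.13s, 0.87s). Normal approximation: (q−m)/√(m(1−m)/s) ≈ z_{0.025} = -1.96, so s ≈ 0.13·0.87·(-1.96)²/(0.005−0.13)² = 27.8.
At s = 27.8: P(θ<0.005) ≈ 0.000. Adjusting to match 0.025 gives s ≈ 8.47.
So α = 0.13·8.47 ≈ 1.10, β = 0.87·8.47 ≈ 7.37.

α ≈ 1.10, β ≈ 7.37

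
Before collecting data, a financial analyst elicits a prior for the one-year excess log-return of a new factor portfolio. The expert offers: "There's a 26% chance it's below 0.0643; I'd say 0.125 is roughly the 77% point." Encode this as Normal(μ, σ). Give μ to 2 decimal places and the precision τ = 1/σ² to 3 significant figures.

μ = 0.09, τ = 519

The p-quantile of Normal(μ,σ) is μ + z_p·σ, with z_{0.26} = -0.6433 and z_{0.77} = 0.7388.
Eliminate σ: μ = (z₂·x₁ − z₁·x₂)/(z₂ − z₁) = (0.7388·0.0643 − (-0.6433)·0.125)/1.382 = 0.09.
Then σ = (x₂ − x₁)/(z₂ − z₁) = (0.125 − 0.0643)/1.382 = 0.04.
Precision τ = 1/σ² = 1/0.04392² = 519.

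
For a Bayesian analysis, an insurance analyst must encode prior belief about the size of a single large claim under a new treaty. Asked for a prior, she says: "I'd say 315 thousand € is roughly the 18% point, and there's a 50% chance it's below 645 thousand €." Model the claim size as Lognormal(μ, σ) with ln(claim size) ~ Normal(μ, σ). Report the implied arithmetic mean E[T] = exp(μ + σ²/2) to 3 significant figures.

If T ~ Lognormal(μ,σ) then ln T ~ Normal(μ,σ), so the p-quantile of ln T is μ + z_p·σ.
ln(315) = 5.753 and ln(645) = 6.469; z_{0.18} = -0.9154, z_{0.5} = 0.
σ = (6.469 − 5.753)/(0 − (-0.9154)) = 0.783.
μ = 5.753 − (-0.9154)·0.783 = 6.469.
E[T] = exp(μ + σ²/2) = exp(6.469 + 0.3065) = 876 thousand €.

E[T] ≈ 876 thousand €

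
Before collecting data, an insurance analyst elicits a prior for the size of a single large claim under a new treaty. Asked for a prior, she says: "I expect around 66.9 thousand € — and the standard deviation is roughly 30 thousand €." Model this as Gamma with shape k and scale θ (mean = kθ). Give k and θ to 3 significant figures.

k ≈ 4.97, θ ≈ 13.5

For Gamma(k, scale θ): mean = kθ, variance = kθ², so CV = 1/√k.
CV = SD/mean = 30/66.9 = 0.4484, hence k = 1/CV² = 4.97.
Then θ = mean/k = 66.9/4.97 = 13.5.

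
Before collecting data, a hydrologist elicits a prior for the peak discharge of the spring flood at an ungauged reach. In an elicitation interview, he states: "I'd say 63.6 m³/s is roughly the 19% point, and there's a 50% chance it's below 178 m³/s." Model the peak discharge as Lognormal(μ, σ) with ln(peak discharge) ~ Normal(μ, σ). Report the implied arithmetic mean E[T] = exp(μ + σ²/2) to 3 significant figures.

E[T] ≈ 354 m³/s

If T ~ Lognormal(μ,σ) then ln T ~ Normal(μ,σ), so the p-quantile of ln T is μ + z_p·σ.
ln(63.6) = 4.153 and ln(178) = 5.182; z_{0.19} = -0.8779, z_{0.5} = 0.
σ = (5.182 − 4.153)/(0 − (-0.8779)) = 1.172.
μ = 4.153 − (-0.8779)·1.172 = 5.182.
E[T] = exp(μ + σ²/2) = exp(5.182 + 0.6872) = 354 m³/s.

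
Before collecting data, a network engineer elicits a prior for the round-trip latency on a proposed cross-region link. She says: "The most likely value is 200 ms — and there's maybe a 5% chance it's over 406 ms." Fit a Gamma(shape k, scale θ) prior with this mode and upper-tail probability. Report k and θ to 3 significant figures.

Gamma(k,θ) with k>1 has mode (k−1)θ, so θ = 200/(k−1).
Need P(X < 406) = 0.95 with θ tied to k this way. Start at k = 2, θ = 200: P(X<406) ≈ 0.602.
Too low — raise k to concentrate. Iterating converges to k ≈ 6.52.
Then θ = 200/(6.52−1) ≈ 36.2.

k ≈ 6.52, θ ≈ 36.2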